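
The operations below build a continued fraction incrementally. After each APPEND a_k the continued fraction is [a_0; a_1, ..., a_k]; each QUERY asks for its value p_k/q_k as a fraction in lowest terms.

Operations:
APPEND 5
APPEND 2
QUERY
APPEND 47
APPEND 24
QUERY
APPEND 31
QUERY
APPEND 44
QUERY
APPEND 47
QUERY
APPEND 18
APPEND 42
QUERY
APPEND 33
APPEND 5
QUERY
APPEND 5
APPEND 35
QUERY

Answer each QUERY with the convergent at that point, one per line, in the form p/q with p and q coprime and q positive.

11/2
12539/2282
389231/70837
17138703/3119110
805908272/146669007
610792387430/111159440919
101464153751375/18465682998734
18563664589789615/3378441872681889

APPEND 5: p_0 = 5·1 + 0 = 5, q_0 = 5·0 + 1 = 1 → 5/1
APPEND 2: p_1 = 2·5 + 1 = 11, q_1 = 2·1 + 0 = 2 → 11/2
APPEND 47: p_2 = 47·11 + 5 = 522, q_2 = 47·2 + 1 = 95 → 522/95
APPEND 24: p_3 = 24·522 + 11 = 12539, q_3 = 24·95 + 2 = 2282 → 12539/2282
APPEND 31: p_4 = 31·12539 + 522 = 389231, q_4 = 31·2282 + 95 = 70837 → 389231/70837
APPEND 44: p_5 = 44·389231 + 12539 = 17138703, q_5 = 44·70837 + 2282 = 3119110 → 17138703/3119110
APPEND 47: p_6 = 47·17138703 + 389231 = 805908272, q_6 = 47·3119110 + 70837 = 146669007 → 805908272/146669007
APPEND 18: p_7 = 18·805908272 + 17138703 = 14523487599, q_7 = 18·146669007 + 3119110 = 2643161236 → 14523487599/2643161236
APPEND 42: p_8 = 42·14523487599 + 805908272 = 610792387430, q_8 = 42·2643161236 + 146669007 = 111159440919 → 610792387430/111159440919
APPEND 33: p_9 = 33·610792387430 + 14523487599 = 20170672272789, q_9 = 33·111159440919 + 2643161236 = 3670904711563 → 20170672272789/3670904711563
APPEND 5: p_10 = 5·20170672272789 + 610792387430 = 101464153751375, q_10 = 5·3670904711563 + 111159440919 = 18465682998734 → 101464153751375/18465682998734
APPEND 5: p_11 = 5·101464153751375 + 20170672272789 = 527491441029664, q_11 = 5·18465682998734 + 3670904711563 = 95999319705233 → 527491441029664/95999319705233
APPEND 35: p_12 = 35·527491441029664 + 101464153751375 = 18563664589789615, q_12 = 35·95999319705233 + 18465682998734 = 3378441872681889 → 18563664589789615/3378441872681889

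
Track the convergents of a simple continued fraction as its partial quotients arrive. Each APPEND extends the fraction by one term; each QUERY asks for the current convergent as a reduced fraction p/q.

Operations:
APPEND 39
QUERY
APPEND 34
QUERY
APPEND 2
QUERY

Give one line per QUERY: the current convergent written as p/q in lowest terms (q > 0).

APPEND 39: p_0 = 39·1 + 0 = 39, q_0 = 39·0 + 1 = 1 → 39/1
APPEND 34: p_1 = 34·39 + 1 = 1327, q_1 = 34·1 + 0 = 34 → 1327/34
APPEND 2: p_2 = 2·1327 + 39 = 2693, q_2 = 2·34 + 1 = 69 → 2693/69

39/1
1327/34
2693/69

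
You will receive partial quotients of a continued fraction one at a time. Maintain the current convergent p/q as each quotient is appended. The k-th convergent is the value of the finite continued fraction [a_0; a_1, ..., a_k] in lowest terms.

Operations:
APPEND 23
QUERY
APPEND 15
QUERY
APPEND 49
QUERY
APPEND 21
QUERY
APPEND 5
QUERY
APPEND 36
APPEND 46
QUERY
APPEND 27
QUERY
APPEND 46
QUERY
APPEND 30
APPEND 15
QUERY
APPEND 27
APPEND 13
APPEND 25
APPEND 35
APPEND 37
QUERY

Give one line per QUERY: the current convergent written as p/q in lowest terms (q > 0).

23/1
346/15
16977/736
356863/15471
1801292/78091
3001156542/130108453
81096430009/3515754978
3733436936956/161854837441
1684996505017291/73049268010561
19345363973189271698609/838675138750422974992

APPEND 23: p_0 = 23·1 + 0 = 23, q_0 = 23·0 + 1 = 1 → 23/1
APPEND 15: p_1 = 15·23 + 1 = 346, q_1 = 15·1 + 0 = 15 → 346/15
APPEND 49: p_2 = 49·346 + 23 = 16977, q_2 = 49·15 + 1 = 736 → 16977/736
APPEND 21: p_3 = 21·16977 + 346 = 356863, q_3 = 21·736 + 15 = 15471 → 356863/15471
APPEND 5: p_4 = 5·356863 + 16977 = 1801292, q_4 = 5·15471 + 736 = 78091 → 1801292/78091
APPEND 36: p_5 = 36·1801292 + 356863 = 65203375, q_5 = 36·78091 + 15471 = 2826747 → 65203375/2826747
APPEND 46: p_6 = 46·65203375 + 1801292 = 3001156542, q_6 = 46·2826747 + 78091 = 130108453 → 3001156542/130108453
APPEND 27: p_7 = 27·3001156542 + 65203375 = 81096430009, q_7 = 27·130108453 + 2826747 = 3515754978 → 81096430009/3515754978
APPEND 46: p_8 = 46·81096430009 + 3001156542 = 3733436936956, q_8 = 46·3515754978 + 130108453 = 161854837441 → 3733436936956/161854837441
APPEND 30: p_9 = 30·3733436936956 + 81096430009 = 112084204538689, q_9 = 30·161854837441 + 3515754978 = 4859160878208 → 112084204538689/4859160878208
APPEND 15: p_10 = 15·112084204538689 + 3733436936956 = 1684996505017291, q_10 = 15·4859160878208 + 161854837441 = 73049268010561 → 1684996505017291/73049268010561
APPEND 27: p_11 = 27·1684996505017291 + 112084204538689 = 45606989840005546, q_11 = 27·73049268010561 + 4859160878208 = 1977189397163355 → 45606989840005546/1977189397163355
APPEND 13: p_12 = 13·45606989840005546 + 1684996505017291 = 594575864425089389, q_12 = 13·1977189397163355 + 73049268010561 = 25776511431134176 → 594575864425089389/25776511431134176
APPEND 25: p_13 = 25·594575864425089389 + 45606989840005546 = 14910003600467240271, q_13 = 25·25776511431134176 + 1977189397163355 = 646389975175517755 → 14910003600467240271/646389975175517755
APPEND 35: p_14 = 35·14910003600467240271 + 594575864425089389 = 522444701880778498874, q_14 = 35·646389975175517755 + 25776511431134176 = 22649425642574255601 → 522444701880778498874/22649425642574255601
APPEND 37: p_15 = 37·522444701880778498874 + 14910003600467240271 = 19345363973189271698609, q_15 = 37·22649425642574255601 + 646389975175517755 = 838675138750422974992 → 19345363973189271698609/838675138750422974992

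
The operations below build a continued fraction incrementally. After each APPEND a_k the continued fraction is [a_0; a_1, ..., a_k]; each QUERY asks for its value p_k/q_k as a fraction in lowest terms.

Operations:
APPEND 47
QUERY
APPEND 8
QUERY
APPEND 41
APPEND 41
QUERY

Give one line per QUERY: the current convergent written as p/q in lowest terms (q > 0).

APPEND 47: p_0 = 47·1 + 0 = 47, q_0 = 47·0 + 1 = 1 → 47/1
APPEND 8: p_1 = 8·47 + 1 = 377, q_1 = 8·1 + 0 = 8 → 377/8
APPEND 41: p_2 = 41·377 + 47 = 15504, q_2 = 41·8 + 1 = 329 → 15504/329
APPEND 41: p_3 = 41·15504 + 377 = 636041, q_3 = 41·329 + 8 = 13497 → 636041/13497

47/1
377/8
636041/13497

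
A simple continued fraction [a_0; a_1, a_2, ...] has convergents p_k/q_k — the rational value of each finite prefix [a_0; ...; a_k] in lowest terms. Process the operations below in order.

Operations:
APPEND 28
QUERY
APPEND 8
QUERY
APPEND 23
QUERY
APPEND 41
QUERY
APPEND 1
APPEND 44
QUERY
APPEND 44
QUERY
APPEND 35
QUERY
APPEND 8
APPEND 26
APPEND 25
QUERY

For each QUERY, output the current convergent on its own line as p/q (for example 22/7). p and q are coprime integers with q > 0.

28/1
225/8
5203/185
213548/7593
9838592/349825
433116799/15400078
15168926557/539352555
79660951708930/2832457371093

APPEND 28: p_0 = 28·1 + 0 = 28, q_0 = 28·0 + 1 = 1 → 28/1
APPEND 8: p_1 = 8·28 + 1 = 225, q_1 = 8·1 + 0 = 8 → 225/8
APPEND 23: p_2 = 23·225 + 28 = 5203, q_2 = 23·8 + 1 = 185 → 5203/185
APPEND 41: p_3 = 41·5203 + 225 = 213548, q_3 = 41·185 + 8 = 7593 → 213548/7593
APPEND 1: p_4 = 1·213548 + 5203 = 218751, q_4 = 1·7593 + 185 = 7778 → 218751/7778
APPEND 44: p_5 = 44·218751 + 213548 = 9838592, q_5 = 44·7778 + 7593 = 349825 → 9838592/349825
APPEND 44: p_6 = 44·9838592 + 218751 = 433116799, q_6 = 44·349825 + 7778 = 15400078 → 433116799/15400078
APPEND 35: p_7 = 35·433116799 + 9838592 = 15168926557, q_7 = 35·15400078 + 349825 = 539352555 → 15168926557/539352555
APPEND 8: p_8 = 8·15168926557 + 433116799 = 121784529255, q_8 = 8·539352555 + 15400078 = 4330220518 → 121784529255/4330220518
APPEND 26: p_9 = 26·121784529255 + 15168926557 = 3181566687187, q_9 = 26·4330220518 + 539352555 = 113125086023 → 3181566687187/113125086023
APPEND 25: p_10 = 25·3181566687187 + 121784529255 = 79660951708930, q_10 = 25·113125086023 + 4330220518 = 2832457371093 → 79660951708930/2832457371093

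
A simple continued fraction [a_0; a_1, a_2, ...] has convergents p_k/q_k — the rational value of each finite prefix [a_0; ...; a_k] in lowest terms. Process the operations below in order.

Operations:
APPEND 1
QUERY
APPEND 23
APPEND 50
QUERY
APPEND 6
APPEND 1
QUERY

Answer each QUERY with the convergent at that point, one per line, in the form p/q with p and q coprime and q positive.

APPEND 1: p_0 = 1·1 + 0 = 1, q_0 = 1·0 + 1 = 1 → 1/1
APPEND 23: p_1 = 23·1 + 1 = 24, q_1 = 23·1 + 0 = 23 → 24/23
APPEND 50: p_2 = 50·24 + 1 = 1201, q_2 = 50·23 + 1 = 1151 → 1201/1151
APPEND 6: p_3 = 6·1201 + 24 = 7230, q_3 = 6·1151 + 23 = 6929 → 7230/6929
APPEND 1: p_4 = 1·7230 + 1201 = 8431, q_4 = 1·6929 + 1151 = 8080 → 8431/8080

1/1
1201/1151
8431/8080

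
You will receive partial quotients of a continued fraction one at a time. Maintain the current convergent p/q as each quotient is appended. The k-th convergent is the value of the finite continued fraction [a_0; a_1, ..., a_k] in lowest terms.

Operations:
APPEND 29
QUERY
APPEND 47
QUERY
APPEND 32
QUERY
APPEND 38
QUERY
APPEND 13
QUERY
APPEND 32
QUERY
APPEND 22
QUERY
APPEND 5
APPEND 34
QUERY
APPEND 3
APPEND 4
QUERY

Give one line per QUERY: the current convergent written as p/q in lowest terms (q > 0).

APPEND 29: p_0 = 29·1 + 0 = 29, q_0 = 29·0 + 1 = 1 → 29/1
APPEND 47: p_1 = 47·29 + 1 = 1364, q_1 = 47·1 + 0 = 47 → 1364/47
APPEND 32: p_2 = 32·1364 + 29 = 43677, q_2 = 32·47 + 1 = 1505 → 43677/1505
APPEND 38: p_3 = 38·43677 + 1364 = 1661090, q_3 = 38·1505 + 47 = 57237 → 1661090/57237
APPEND 13: p_4 = 13·1661090 + 43677 = 21637847, q_4 = 13·57237 + 1505 = 745586 → 21637847/745586
APPEND 32: p_5 = 32·21637847 + 1661090 = 694072194, q_5 = 32·745586 + 57237 = 23915989 → 694072194/23915989
APPEND 22: p_6 = 22·694072194 + 21637847 = 15291226115, q_6 = 22·23915989 + 745586 = 526897344 → 15291226115/526897344
APPEND 5: p_7 = 5·15291226115 + 694072194 = 77150202769, q_7 = 5·526897344 + 23915989 = 2658402709 → 77150202769/2658402709
APPEND 34: p_8 = 34·77150202769 + 15291226115 = 2638398120261, q_8 = 34·2658402709 + 526897344 = 90912589450 → 2638398120261/90912589450
APPEND 3: p_9 = 3·2638398120261 + 77150202769 = 7992344563552, q_9 = 3·90912589450 + 2658402709 = 275396171059 → 7992344563552/275396171059
APPEND 4: p_10 = 4·7992344563552 + 2638398120261 = 34607776374469, q_10 = 4·275396171059 + 90912589450 = 1192497273686 → 34607776374469/1192497273686

29/1
1364/47
43677/1505
1661090/57237
21637847/745586
694072194/23915989
15291226115/526897344
2638398120261/90912589450
34607776374469/1192497273686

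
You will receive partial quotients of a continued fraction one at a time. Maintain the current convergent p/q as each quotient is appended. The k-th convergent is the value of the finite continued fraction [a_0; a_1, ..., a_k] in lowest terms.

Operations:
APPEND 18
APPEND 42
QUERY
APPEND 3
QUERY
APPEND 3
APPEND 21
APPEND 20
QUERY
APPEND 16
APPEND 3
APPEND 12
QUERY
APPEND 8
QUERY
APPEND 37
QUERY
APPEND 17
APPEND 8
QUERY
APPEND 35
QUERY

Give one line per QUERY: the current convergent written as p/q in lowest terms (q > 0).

757/42
2289/127
3255484/180623
1972320877/109429662
15938572911/884314853
591699518584/32829079223
81190342629296/4504658372375
2851736822414199/158222021694769

APPEND 18: p_0 = 18·1 + 0 = 18, q_0 = 18·0 + 1 = 1 → 18/1
APPEND 42: p_1 = 42·18 + 1 = 757, q_1 = 42·1 + 0 = 42 → 757/42
APPEND 3: p_2 = 3·757 + 18 = 2289, q_2 = 3·42 + 1 = 127 → 2289/127
APPEND 3: p_3 = 3·2289 + 757 = 7624, q_3 = 3·127 + 42 = 423 → 7624/423
APPEND 21: p_4 = 21·7624 + 2289 = 162393, q_4 = 21·423 + 127 = 9010 → 162393/9010
APPEND 20: p_5 = 20·162393 + 7624 = 3255484, q_5 = 20·9010 + 423 = 180623 → 3255484/180623
APPEND 16: p_6 = 16·3255484 + 162393 = 52250137, q_6 = 16·180623 + 9010 = 2898978 → 52250137/2898978
APPEND 3: p_7 = 3·52250137 + 3255484 = 160005895, q_7 = 3·2898978 + 180623 = 8877557 → 160005895/8877557
APPEND 12: p_8 = 12·160005895 + 52250137 = 1972320877, q_8 = 12·8877557 + 2898978 = 109429662 → 1972320877/109429662
APPEND 8: p_9 = 8·1972320877 + 160005895 = 15938572911, q_9 = 8·109429662 + 8877557 = 884314853 → 15938572911/884314853
APPEND 37: p_10 = 37·15938572911 + 1972320877 = 591699518584, q_10 = 37·884314853 + 109429662 = 32829079223 → 591699518584/32829079223
APPEND 17: p_11 = 17·591699518584 + 15938572911 = 10074830388839, q_11 = 17·32829079223 + 884314853 = 558978661644 → 10074830388839/558978661644
APPEND 8: p_12 = 8·10074830388839 + 591699518584 = 81190342629296, q_12 = 8·558978661644 + 32829079223 = 4504658372375 → 81190342629296/4504658372375
APPEND 35: p_13 = 35·81190342629296 + 10074830388839 = 2851736822414199, q_13 = 35·4504658372375 + 558978661644 = 158222021694769 → 2851736822414199/158222021694769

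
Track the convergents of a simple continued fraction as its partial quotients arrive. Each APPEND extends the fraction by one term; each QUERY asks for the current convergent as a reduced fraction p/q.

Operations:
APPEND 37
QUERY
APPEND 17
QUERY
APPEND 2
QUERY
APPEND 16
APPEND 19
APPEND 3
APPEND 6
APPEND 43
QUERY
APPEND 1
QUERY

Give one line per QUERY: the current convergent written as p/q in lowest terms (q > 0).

APPEND 37: p_0 = 37·1 + 0 = 37, q_0 = 37·0 + 1 = 1 → 37/1
APPEND 17: p_1 = 17·37 + 1 = 630, q_1 = 17·1 + 0 = 17 → 630/17
APPEND 2: p_2 = 2·630 + 37 = 1297, q_2 = 2·17 + 1 = 35 → 1297/35
APPEND 16: p_3 = 16·1297 + 630 = 21382, q_3 = 16·35 + 17 = 577 → 21382/577
APPEND 19: p_4 = 19·21382 + 1297 = 407555, q_4 = 19·577 + 35 = 10998 → 407555/10998
APPEND 3: p_5 = 3·407555 + 21382 = 1244047, q_5 = 3·10998 + 577 = 33571 → 1244047/33571
APPEND 6: p_6 = 6·1244047 + 407555 = 7871837, q_6 = 6·33571 + 10998 = 212424 → 7871837/212424
APPEND 43: p_7 = 43·7871837 + 1244047 = 339733038, q_7 = 43·212424 + 33571 = 9167803 → 339733038/9167803
APPEND 1: p_8 = 1·339733038 + 7871837 = 347604875, q_8 = 1·9167803 + 212424 = 9380227 → 347604875/9380227

37/1
630/17
1297/35
339733038/9167803
347604875/9380227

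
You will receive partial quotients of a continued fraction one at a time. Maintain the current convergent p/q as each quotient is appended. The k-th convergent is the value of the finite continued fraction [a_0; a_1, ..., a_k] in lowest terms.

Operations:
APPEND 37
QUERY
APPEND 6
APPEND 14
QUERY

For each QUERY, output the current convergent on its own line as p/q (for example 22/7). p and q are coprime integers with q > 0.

37/1
3159/85

APPEND 37: p_0 = 37·1 + 0 = 37, q_0 = 37·0 + 1 = 1 → 37/1
APPEND 6: p_1 = 6·37 + 1 = 223, q_1 = 6·1 + 0 = 6 → 223/6
APPEND 14: p_2 = 14·223 + 37 = 3159, q_2 = 14·6 + 1 = 85 → 3159/85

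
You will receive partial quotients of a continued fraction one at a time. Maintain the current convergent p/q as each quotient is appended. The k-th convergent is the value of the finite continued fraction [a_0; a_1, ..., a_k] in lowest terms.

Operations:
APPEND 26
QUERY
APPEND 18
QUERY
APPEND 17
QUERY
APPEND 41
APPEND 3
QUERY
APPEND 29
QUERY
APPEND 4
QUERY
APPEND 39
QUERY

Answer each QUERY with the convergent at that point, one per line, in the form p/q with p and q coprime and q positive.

26/1
469/18
7999/307
993283/38122
29133635/1118143
117527823/4510694
4612718732/177035209

APPEND 26: p_0 = 26·1 + 0 = 26, q_0 = 26·0 + 1 = 1 → 26/1
APPEND 18: p_1 = 18·26 + 1 = 469, q_1 = 18·1 + 0 = 18 → 469/18
APPEND 17: p_2 = 17·469 + 26 = 7999, q_2 = 17·18 + 1 = 307 → 7999/307
APPEND 41: p_3 = 41·7999 + 469 = 328428, q_3 = 41·307 + 18 = 12605 → 328428/12605
APPEND 3: p_4 = 3·328428 + 7999 = 993283, q_4 = 3·12605 + 307 = 38122 → 993283/38122
APPEND 29: p_5 = 29·993283 + 328428 = 29133635, q_5 = 29·38122 + 12605 = 1118143 → 29133635/1118143
APPEND 4: p_6 = 4·29133635 + 993283 = 117527823, q_6 = 4·1118143 + 38122 = 4510694 → 117527823/4510694
APPEND 39: p_7 = 39·117527823 + 29133635 = 4612718732, q_7 = 39·4510694 + 1118143 = 177035209 → 4612718732/177035209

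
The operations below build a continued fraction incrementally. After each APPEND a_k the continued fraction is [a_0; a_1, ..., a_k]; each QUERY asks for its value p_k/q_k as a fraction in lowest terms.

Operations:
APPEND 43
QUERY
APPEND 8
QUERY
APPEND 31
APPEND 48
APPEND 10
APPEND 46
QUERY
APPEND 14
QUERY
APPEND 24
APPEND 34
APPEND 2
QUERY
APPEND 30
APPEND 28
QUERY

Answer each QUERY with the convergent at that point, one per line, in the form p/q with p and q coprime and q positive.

43/1
345/8
238263457/5525014
3340856826/77470045
5555580796041/128826560576
4748895717033121/110120602007164

APPEND 43: p_0 = 43·1 + 0 = 43, q_0 = 43·0 + 1 = 1 → 43/1
APPEND 8: p_1 = 8·43 + 1 = 345, q_1 = 8·1 + 0 = 8 → 345/8
APPEND 31: p_2 = 31·345 + 43 = 10738, q_2 = 31·8 + 1 = 249 → 10738/249
APPEND 48: p_3 = 48·10738 + 345 = 515769, q_3 = 48·249 + 8 = 11960 → 515769/11960
APPEND 10: p_4 = 10·515769 + 10738 = 5168428, q_4 = 10·11960 + 249 = 119849 → 5168428/119849
APPEND 46: p_5 = 46·5168428 + 515769 = 238263457, q_5 = 46·119849 + 11960 = 5525014 → 238263457/5525014
APPEND 14: p_6 = 14·238263457 + 5168428 = 3340856826, q_6 = 14·5525014 + 119849 = 77470045 → 3340856826/77470045
APPEND 24: p_7 = 24·3340856826 + 238263457 = 80418827281, q_7 = 24·77470045 + 5525014 = 1864806094 → 80418827281/1864806094
APPEND 34: p_8 = 34·80418827281 + 3340856826 = 2737580984380, q_8 = 34·1864806094 + 77470045 = 63480877241 → 2737580984380/63480877241
APPEND 2: p_9 = 2·2737580984380 + 80418827281 = 5555580796041, q_9 = 2·63480877241 + 1864806094 = 128826560576 → 5555580796041/128826560576
APPEND 30: p_10 = 30·5555580796041 + 2737580984380 = 169405004865610, q_10 = 30·128826560576 + 63480877241 = 3928277694521 → 169405004865610/3928277694521
APPEND 28: p_11 = 28·169405004865610 + 5555580796041 = 4748895717033121, q_11 = 28·3928277694521 + 128826560576 = 110120602007164 → 4748895717033121/110120602007164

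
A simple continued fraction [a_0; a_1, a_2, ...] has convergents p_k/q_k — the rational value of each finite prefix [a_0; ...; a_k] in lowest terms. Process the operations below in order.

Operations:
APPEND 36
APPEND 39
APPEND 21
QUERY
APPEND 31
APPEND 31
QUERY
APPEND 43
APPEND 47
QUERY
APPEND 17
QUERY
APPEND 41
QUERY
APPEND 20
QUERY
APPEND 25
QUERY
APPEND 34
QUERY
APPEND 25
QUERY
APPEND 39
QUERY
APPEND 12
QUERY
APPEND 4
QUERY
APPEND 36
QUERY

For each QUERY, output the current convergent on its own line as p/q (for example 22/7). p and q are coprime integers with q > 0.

APPEND 36: p_0 = 36·1 + 0 = 36, q_0 = 36·0 + 1 = 1 → 36/1
APPEND 39: p_1 = 39·36 + 1 = 1405, q_1 = 39·1 + 0 = 39 → 1405/39
APPEND 21: p_2 = 21·1405 + 36 = 29541, q_2 = 21·39 + 1 = 820 → 29541/820
APPEND 31: p_3 = 31·29541 + 1405 = 917176, q_3 = 31·820 + 39 = 25459 → 917176/25459
APPEND 31: p_4 = 31·917176 + 29541 = 28461997, q_4 = 31·25459 + 820 = 790049 → 28461997/790049
APPEND 43: p_5 = 43·28461997 + 917176 = 1224783047, q_5 = 43·790049 + 25459 = 33997566 → 1224783047/33997566
APPEND 47: p_6 = 47·1224783047 + 28461997 = 57593265206, q_6 = 47·33997566 + 790049 = 1598675651 → 57593265206/1598675651
APPEND 17: p_7 = 17·57593265206 + 1224783047 = 980310291549, q_7 = 17·1598675651 + 33997566 = 27211483633 → 980310291549/27211483633
APPEND 41: p_8 = 41·980310291549 + 57593265206 = 40250315218715, q_8 = 41·27211483633 + 1598675651 = 1117269504604 → 40250315218715/1117269504604
APPEND 20: p_9 = 20·40250315218715 + 980310291549 = 805986614665849, q_9 = 20·1117269504604 + 27211483633 = 22372601575713 → 805986614665849/22372601575713
APPEND 25: p_10 = 25·805986614665849 + 40250315218715 = 20189915681864940, q_10 = 25·22372601575713 + 1117269504604 = 560432308897429 → 20189915681864940/560432308897429
APPEND 34: p_11 = 34·20189915681864940 + 805986614665849 = 687263119798073809, q_11 = 34·560432308897429 + 22372601575713 = 19077071104088299 → 687263119798073809/19077071104088299
APPEND 25: p_12 = 25·687263119798073809 + 20189915681864940 = 17201767910633710165, q_12 = 25·19077071104088299 + 560432308897429 = 477487209911104904 → 17201767910633710165/477487209911104904
APPEND 39: p_13 = 39·17201767910633710165 + 687263119798073809 = 671556211634512770244, q_13 = 39·477487209911104904 + 19077071104088299 = 18641078257637179555 → 671556211634512770244/18641078257637179555
APPEND 12: p_14 = 12·671556211634512770244 + 17201767910633710165 = 8075876307524786953093, q_14 = 12·18641078257637179555 + 477487209911104904 = 224170426301557259564 → 8075876307524786953093/224170426301557259564
APPEND 4: p_15 = 4·8075876307524786953093 + 671556211634512770244 = 32975061441733660582616, q_15 = 4·224170426301557259564 + 18641078257637179555 = 915322783463866217811 → 32975061441733660582616/915322783463866217811
APPEND 36: p_16 = 36·32975061441733660582616 + 8075876307524786953093 = 1195178088209936567927269, q_16 = 36·915322783463866217811 + 224170426301557259564 = 33175790631000741100760 → 1195178088209936567927269/33175790631000741100760

29541/820
28461997/790049
57593265206/1598675651
980310291549/27211483633
40250315218715/1117269504604
805986614665849/22372601575713
20189915681864940/560432308897429
687263119798073809/19077071104088299
17201767910633710165/477487209911104904
671556211634512770244/18641078257637179555
8075876307524786953093/224170426301557259564
32975061441733660582616/915322783463866217811
1195178088209936567927269/33175790631000741100760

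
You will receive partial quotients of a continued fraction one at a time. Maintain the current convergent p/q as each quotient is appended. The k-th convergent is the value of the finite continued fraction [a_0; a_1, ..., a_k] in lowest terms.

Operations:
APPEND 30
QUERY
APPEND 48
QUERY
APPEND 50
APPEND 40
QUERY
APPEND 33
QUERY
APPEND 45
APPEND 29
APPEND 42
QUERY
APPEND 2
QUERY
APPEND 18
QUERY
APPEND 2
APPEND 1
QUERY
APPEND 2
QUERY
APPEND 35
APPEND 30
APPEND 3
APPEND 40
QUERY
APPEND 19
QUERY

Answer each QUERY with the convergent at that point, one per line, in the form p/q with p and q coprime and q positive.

30/1
1441/48
2884641/96088
95265233/3173305
5233291873380/174322055857
10591083795647/352791234596
195872800195026/6524564278585
598209484380725/19926484070351
1598755652947149/53254887932468
207749041862745154829/6920164392903531398
3952383065476832098738/131654713357946206487

APPEND 30: p_0 = 30·1 + 0 = 30, q_0 = 30·0 + 1 = 1 → 30/1
APPEND 48: p_1 = 48·30 + 1 = 1441, q_1 = 48·1 + 0 = 48 → 1441/48
APPEND 50: p_2 = 50·1441 + 30 = 72080, q_2 = 50·48 + 1 = 2401 → 72080/2401
APPEND 40: p_3 = 40·72080 + 1441 = 2884641, q_3 = 40·2401 + 48 = 96088 → 2884641/96088
APPEND 33: p_4 = 33·2884641 + 72080 = 95265233, q_4 = 33·96088 + 2401 = 3173305 → 95265233/3173305
APPEND 45: p_5 = 45·95265233 + 2884641 = 4289820126, q_5 = 45·3173305 + 96088 = 142894813 → 4289820126/142894813
APPEND 29: p_6 = 29·4289820126 + 95265233 = 124500048887, q_6 = 29·142894813 + 3173305 = 4147122882 → 124500048887/4147122882
APPEND 42: p_7 = 42·124500048887 + 4289820126 = 5233291873380, q_7 = 42·4147122882 + 142894813 = 174322055857 → 5233291873380/174322055857
APPEND 2: p_8 = 2·5233291873380 + 124500048887 = 10591083795647, q_8 = 2·174322055857 + 4147122882 = 352791234596 → 10591083795647/352791234596
APPEND 18: p_9 = 18·10591083795647 + 5233291873380 = 195872800195026, q_9 = 18·352791234596 + 174322055857 = 6524564278585 → 195872800195026/6524564278585
APPEND 2: p_10 = 2·195872800195026 + 10591083795647 = 402336684185699, q_10 = 2·6524564278585 + 352791234596 = 13401919791766 → 402336684185699/13401919791766
APPEND 1: p_11 = 1·402336684185699 + 195872800195026 = 598209484380725, q_11 = 1·13401919791766 + 6524564278585 = 19926484070351 → 598209484380725/19926484070351
APPEND 2: p_12 = 2·598209484380725 + 402336684185699 = 1598755652947149, q_12 = 2·19926484070351 + 13401919791766 = 53254887932468 → 1598755652947149/53254887932468
APPEND 35: p_13 = 35·1598755652947149 + 598209484380725 = 56554657337530940, q_13 = 35·53254887932468 + 19926484070351 = 1883847561706731 → 56554657337530940/1883847561706731
APPEND 30: p_14 = 30·56554657337530940 + 1598755652947149 = 1698238475778875349, q_14 = 30·1883847561706731 + 53254887932468 = 56568681739134398 → 1698238475778875349/56568681739134398
APPEND 3: p_15 = 3·1698238475778875349 + 56554657337530940 = 5151270084674156987, q_15 = 3·56568681739134398 + 1883847561706731 = 171589892779109925 → 5151270084674156987/171589892779109925
APPEND 40: p_16 = 40·5151270084674156987 + 1698238475778875349 = 207749041862745154829, q_16 = 40·171589892779109925 + 56568681739134398 = 6920164392903531398 → 207749041862745154829/6920164392903531398
APPEND 19: p_17 = 19·207749041862745154829 + 5151270084674156987 = 3952383065476832098738, q_17 = 19·6920164392903531398 + 171589892779109925 = 131654713357946206487 → 3952383065476832098738/131654713357946206487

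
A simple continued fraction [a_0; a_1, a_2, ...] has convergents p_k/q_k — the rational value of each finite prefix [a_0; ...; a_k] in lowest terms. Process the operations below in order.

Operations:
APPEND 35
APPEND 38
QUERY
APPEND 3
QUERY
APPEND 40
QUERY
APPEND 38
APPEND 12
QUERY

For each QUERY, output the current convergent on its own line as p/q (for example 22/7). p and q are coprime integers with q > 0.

APPEND 35: p_0 = 35·1 + 0 = 35, q_0 = 35·0 + 1 = 1 → 35/1
APPEND 38: p_1 = 38·35 + 1 = 1331, q_1 = 38·1 + 0 = 38 → 1331/38
APPEND 3: p_2 = 3·1331 + 35 = 4028, q_2 = 3·38 + 1 = 115 → 4028/115
APPEND 40: p_3 = 40·4028 + 1331 = 162451, q_3 = 40·115 + 38 = 4638 → 162451/4638
APPEND 38: p_4 = 38·162451 + 4028 = 6177166, q_4 = 38·4638 + 115 = 176359 → 6177166/176359
APPEND 12: p_5 = 12·6177166 + 162451 = 74288443, q_5 = 12·176359 + 4638 = 2120946 → 74288443/2120946

1331/38
4028/115
162451/4638
74288443/2120946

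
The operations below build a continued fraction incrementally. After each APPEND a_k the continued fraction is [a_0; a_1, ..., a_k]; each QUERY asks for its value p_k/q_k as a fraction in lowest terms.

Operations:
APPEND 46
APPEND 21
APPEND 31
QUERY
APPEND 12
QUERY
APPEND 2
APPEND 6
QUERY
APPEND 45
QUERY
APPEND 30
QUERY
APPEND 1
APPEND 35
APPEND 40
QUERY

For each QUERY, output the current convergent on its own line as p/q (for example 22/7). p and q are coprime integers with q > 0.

APPEND 46: p_0 = 46·1 + 0 = 46, q_0 = 46·0 + 1 = 1 → 46/1
APPEND 21: p_1 = 21·46 + 1 = 967, q_1 = 21·1 + 0 = 21 → 967/21
APPEND 31: p_2 = 31·967 + 46 = 30023, q_2 = 31·21 + 1 = 652 → 30023/652
APPEND 12: p_3 = 12·30023 + 967 = 361243, q_3 = 12·652 + 21 = 7845 → 361243/7845
APPEND 2: p_4 = 2·361243 + 30023 = 752509, q_4 = 2·7845 + 652 = 16342 → 752509/16342
APPEND 6: p_5 = 6·752509 + 361243 = 4876297, q_5 = 6·16342 + 7845 = 105897 → 4876297/105897
APPEND 45: p_6 = 45·4876297 + 752509 = 220185874, q_6 = 45·105897 + 16342 = 4781707 → 220185874/4781707
APPEND 30: p_7 = 30·220185874 + 4876297 = 6610452517, q_7 = 30·4781707 + 105897 = 143557107 → 6610452517/143557107
APPEND 1: p_8 = 1·6610452517 + 220185874 = 6830638391, q_8 = 1·143557107 + 4781707 = 148338814 → 6830638391/148338814
APPEND 35: p_9 = 35·6830638391 + 6610452517 = 245682796202, q_9 = 35·148338814 + 143557107 = 5335415597 → 245682796202/5335415597
APPEND 40: p_10 = 40·245682796202 + 6830638391 = 9834142486471, q_10 = 40·5335415597 + 148338814 = 213564962694 → 9834142486471/213564962694

30023/652
361243/7845
4876297/105897
220185874/4781707
6610452517/143557107
9834142486471/213564962694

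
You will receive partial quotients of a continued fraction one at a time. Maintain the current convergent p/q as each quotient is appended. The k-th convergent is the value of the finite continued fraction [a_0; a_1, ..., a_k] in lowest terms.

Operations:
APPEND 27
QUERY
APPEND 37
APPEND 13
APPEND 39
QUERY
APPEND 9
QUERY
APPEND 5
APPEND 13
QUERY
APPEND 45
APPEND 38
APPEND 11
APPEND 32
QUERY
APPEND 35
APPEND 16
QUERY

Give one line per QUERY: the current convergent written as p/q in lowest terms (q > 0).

APPEND 27: p_0 = 27·1 + 0 = 27, q_0 = 27·0 + 1 = 1 → 27/1
APPEND 37: p_1 = 37·27 + 1 = 1000, q_1 = 37·1 + 0 = 37 → 1000/37
APPEND 13: p_2 = 13·1000 + 27 = 13027, q_2 = 13·37 + 1 = 482 → 13027/482
APPEND 39: p_3 = 39·13027 + 1000 = 509053, q_3 = 39·482 + 37 = 18835 → 509053/18835
APPEND 9: p_4 = 9·509053 + 13027 = 4594504, q_4 = 9·18835 + 482 = 169997 → 4594504/169997
APPEND 5: p_5 = 5·4594504 + 509053 = 23481573, q_5 = 5·169997 + 18835 = 868820 → 23481573/868820
APPEND 13: p_6 = 13·23481573 + 4594504 = 309854953, q_6 = 13·868820 + 169997 = 11464657 → 309854953/11464657
APPEND 45: p_7 = 45·309854953 + 23481573 = 13966954458, q_7 = 45·11464657 + 868820 = 516778385 → 13966954458/516778385
APPEND 38: p_8 = 38·13966954458 + 309854953 = 531054124357, q_8 = 38·516778385 + 11464657 = 19649043287 → 531054124357/19649043287
APPEND 11: p_9 = 11·531054124357 + 13966954458 = 5855562322385, q_9 = 11·19649043287 + 516778385 = 216656254542 → 5855562322385/216656254542
APPEND 32: p_10 = 32·5855562322385 + 531054124357 = 187909048440677, q_10 = 32·216656254542 + 19649043287 = 6952649188631 → 187909048440677/6952649188631
APPEND 35: p_11 = 35·187909048440677 + 5855562322385 = 6582672257746080, q_11 = 35·6952649188631 + 216656254542 = 243559377856627 → 6582672257746080/243559377856627
APPEND 16: p_12 = 16·6582672257746080 + 187909048440677 = 105510665172377957, q_12 = 16·243559377856627 + 6952649188631 = 3903902694894663 → 105510665172377957/3903902694894663

27/1
509053/18835
4594504/169997
309854953/11464657
187909048440677/6952649188631
105510665172377957/3903902694894663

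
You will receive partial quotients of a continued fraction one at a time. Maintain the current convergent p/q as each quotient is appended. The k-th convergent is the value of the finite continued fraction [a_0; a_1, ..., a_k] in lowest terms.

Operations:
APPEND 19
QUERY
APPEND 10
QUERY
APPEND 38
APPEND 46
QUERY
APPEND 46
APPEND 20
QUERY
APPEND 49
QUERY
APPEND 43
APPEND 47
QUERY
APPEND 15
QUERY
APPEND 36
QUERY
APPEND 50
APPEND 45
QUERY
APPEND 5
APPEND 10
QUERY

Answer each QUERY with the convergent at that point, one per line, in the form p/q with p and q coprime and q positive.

APPEND 19: p_0 = 19·1 + 0 = 19, q_0 = 19·0 + 1 = 1 → 19/1
APPEND 10: p_1 = 10·19 + 1 = 191, q_1 = 10·1 + 0 = 10 → 191/10
APPEND 38: p_2 = 38·191 + 19 = 7277, q_2 = 38·10 + 1 = 381 → 7277/381
APPEND 46: p_3 = 46·7277 + 191 = 334933, q_3 = 46·381 + 10 = 17536 → 334933/17536
APPEND 46: p_4 = 46·334933 + 7277 = 15414195, q_4 = 46·17536 + 381 = 807037 → 15414195/807037
APPEND 20: p_5 = 20·15414195 + 334933 = 308618833, q_5 = 20·807037 + 17536 = 16158276 → 308618833/16158276
APPEND 49: p_6 = 49·308618833 + 15414195 = 15137737012, q_6 = 49·16158276 + 807037 = 792562561 → 15137737012/792562561
APPEND 43: p_7 = 43·15137737012 + 308618833 = 651231310349, q_7 = 43·792562561 + 16158276 = 34096348399 → 651231310349/34096348399
APPEND 47: p_8 = 47·651231310349 + 15137737012 = 30623009323415, q_8 = 47·34096348399 + 792562561 = 1603320937314 → 30623009323415/1603320937314
APPEND 15: p_9 = 15·30623009323415 + 651231310349 = 459996371161574, q_9 = 15·1603320937314 + 34096348399 = 24083910408109 → 459996371161574/24083910408109
APPEND 36: p_10 = 36·459996371161574 + 30623009323415 = 16590492371140079, q_10 = 36·24083910408109 + 1603320937314 = 868624095629238 → 16590492371140079/868624095629238
APPEND 50: p_11 = 50·16590492371140079 + 459996371161574 = 829984614928165524, q_11 = 50·868624095629238 + 24083910408109 = 43455288691870009 → 829984614928165524/43455288691870009
APPEND 45: p_12 = 45·829984614928165524 + 16590492371140079 = 37365898164138588659, q_12 = 45·43455288691870009 + 868624095629238 = 1956356615229779643 → 37365898164138588659/1956356615229779643
APPEND 5: p_13 = 5·37365898164138588659 + 829984614928165524 = 187659475435621108819, q_13 = 5·1956356615229779643 + 43455288691870009 = 9825238364840768224 → 187659475435621108819/9825238364840768224
APPEND 10: p_14 = 10·187659475435621108819 + 37365898164138588659 = 1913960652520349676849, q_14 = 10·9825238364840768224 + 1956356615229779643 = 100208740263637461883 → 1913960652520349676849/100208740263637461883

19/1
191/10
334933/17536
308618833/16158276
15137737012/792562561
30623009323415/1603320937314
459996371161574/24083910408109
16590492371140079/868624095629238
37365898164138588659/1956356615229779643
1913960652520349676849/100208740263637461883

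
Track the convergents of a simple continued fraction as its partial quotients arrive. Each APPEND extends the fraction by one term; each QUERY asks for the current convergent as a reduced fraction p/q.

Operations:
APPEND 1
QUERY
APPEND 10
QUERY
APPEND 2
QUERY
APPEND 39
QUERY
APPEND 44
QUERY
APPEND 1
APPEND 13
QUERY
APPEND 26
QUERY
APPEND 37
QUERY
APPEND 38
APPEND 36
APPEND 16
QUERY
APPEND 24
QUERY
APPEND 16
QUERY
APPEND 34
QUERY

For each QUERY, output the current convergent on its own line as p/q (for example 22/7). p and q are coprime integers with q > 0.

1/1
11/10
23/21
908/829
39975/36497
571454/521735
14898687/13602436
551822873/503811867
12116694021765/11062488591286
291556638388229/266189934324483
4677022908233429/4270101437783014
159310335518324815/145449638818946959

APPEND 1: p_0 = 1·1 + 0 = 1, q_0 = 1·0 + 1 = 1 → 1/1
APPEND 10: p_1 = 10·1 + 1 = 11, q_1 = 10·1 + 0 = 10 → 11/10
APPEND 2: p_2 = 2·11 + 1 = 23, q_2 = 2·10 + 1 = 21 → 23/21
APPEND 39: p_3 = 39·23 + 11 = 908, q_3 = 39·21 + 10 = 829 → 908/829
APPEND 44: p_4 = 44·908 + 23 = 39975, q_4 = 44·829 + 21 = 36497 → 39975/36497
APPEND 1: p_5 = 1·39975 + 908 = 40883, q_5 = 1·36497 + 829 = 37326 → 40883/37326
APPEND 13: p_6 = 13·40883 + 39975 = 571454, q_6 = 13·37326 + 36497 = 521735 → 571454/521735
APPEND 26: p_7 = 26·571454 + 40883 = 14898687, q_7 = 26·521735 + 37326 = 13602436 → 14898687/13602436
APPEND 37: p_8 = 37·14898687 + 571454 = 551822873, q_8 = 37·13602436 + 521735 = 503811867 → 551822873/503811867
APPEND 38: p_9 = 38·551822873 + 14898687 = 20984167861, q_9 = 38·503811867 + 13602436 = 19158453382 → 20984167861/19158453382
APPEND 36: p_10 = 36·20984167861 + 551822873 = 755981865869, q_10 = 36·19158453382 + 503811867 = 690208133619 → 755981865869/690208133619
APPEND 16: p_11 = 16·755981865869 + 20984167861 = 12116694021765, q_11 = 16·690208133619 + 19158453382 = 11062488591286 → 12116694021765/11062488591286
APPEND 24: p_12 = 24·12116694021765 + 755981865869 = 291556638388229, q_12 = 24·11062488591286 + 690208133619 = 266189934324483 → 291556638388229/266189934324483
APPEND 16: p_13 = 16·291556638388229 + 12116694021765 = 4677022908233429, q_13 = 16·266189934324483 + 11062488591286 = 4270101437783014 → 4677022908233429/4270101437783014
APPEND 34: p_14 = 34·4677022908233429 + 291556638388229 = 159310335518324815, q_14 = 34·4270101437783014 + 266189934324483 = 145449638818946959 → 159310335518324815/145449638818946959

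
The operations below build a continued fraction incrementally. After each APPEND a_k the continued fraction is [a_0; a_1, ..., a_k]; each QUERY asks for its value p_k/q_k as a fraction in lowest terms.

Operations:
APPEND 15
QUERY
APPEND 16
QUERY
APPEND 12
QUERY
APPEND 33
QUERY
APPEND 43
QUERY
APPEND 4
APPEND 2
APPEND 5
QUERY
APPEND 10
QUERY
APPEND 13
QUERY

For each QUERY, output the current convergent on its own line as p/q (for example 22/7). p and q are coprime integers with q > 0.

15/1
241/16
2907/193
96172/6385
4138303/274748
203834739/13532887
2075784461/137814372
27189032732/1805119723

APPEND 15: p_0 = 15·1 + 0 = 15, q_0 = 15·0 + 1 = 1 → 15/1
APPEND 16: p_1 = 16·15 + 1 = 241, q_1 = 16·1 + 0 = 16 → 241/16
APPEND 12: p_2 = 12·241 + 15 = 2907, q_2 = 12·16 + 1 = 193 → 2907/193
APPEND 33: p_3 = 33·2907 + 241 = 96172, q_3 = 33·193 + 16 = 6385 → 96172/6385
APPEND 43: p_4 = 43·96172 + 2907 = 4138303, q_4 = 43·6385 + 193 = 274748 → 4138303/274748
APPEND 4: p_5 = 4·4138303 + 96172 = 16649384, q_5 = 4·274748 + 6385 = 1105377 → 16649384/1105377
APPEND 2: p_6 = 2·16649384 + 4138303 = 37437071, q_6 = 2·1105377 + 274748 = 2485502 → 37437071/2485502
APPEND 5: p_7 = 5·37437071 + 16649384 = 203834739, q_7 = 5·2485502 + 1105377 = 13532887 → 203834739/13532887
APPEND 10: p_8 = 10·203834739 + 37437071 = 2075784461, q_8 = 10·13532887 + 2485502 = 137814372 → 2075784461/137814372
APPEND 13: p_9 = 13·2075784461 + 203834739 = 27189032732, q_9 = 13·137814372 + 13532887 = 1805119723 → 27189032732/1805119723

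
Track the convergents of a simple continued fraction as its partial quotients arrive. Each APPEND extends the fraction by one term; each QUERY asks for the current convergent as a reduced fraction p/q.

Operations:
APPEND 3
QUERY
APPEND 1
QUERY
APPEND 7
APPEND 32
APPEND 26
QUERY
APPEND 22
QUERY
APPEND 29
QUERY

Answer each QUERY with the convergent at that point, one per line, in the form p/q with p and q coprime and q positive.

3/1
4/1
25927/6690
571390/147437
16596237/4282363

APPEND 3: p_0 = 3·1 + 0 = 3, q_0 = 3·0 + 1 = 1 → 3/1
APPEND 1: p_1 = 1·3 + 1 = 4, q_1 = 1·1 + 0 = 1 → 4/1
APPEND 7: p_2 = 7·4 + 3 = 31, q_2 = 7·1 + 1 = 8 → 31/8
APPEND 32: p_3 = 32·31 + 4 = 996, q_3 = 32·8 + 1 = 257 → 996/257
APPEND 26: p_4 = 26·996 + 31 = 25927, q_4 = 26·257 + 8 = 6690 → 25927/6690
APPEND 22: p_5 = 22·25927 + 996 = 571390, q_5 = 22·6690 + 257 = 147437 → 571390/147437
APPEND 29: p_6 = 29·571390 + 25927 = 16596237, q_6 = 29·147437 + 6690 = 4282363 → 16596237/4282363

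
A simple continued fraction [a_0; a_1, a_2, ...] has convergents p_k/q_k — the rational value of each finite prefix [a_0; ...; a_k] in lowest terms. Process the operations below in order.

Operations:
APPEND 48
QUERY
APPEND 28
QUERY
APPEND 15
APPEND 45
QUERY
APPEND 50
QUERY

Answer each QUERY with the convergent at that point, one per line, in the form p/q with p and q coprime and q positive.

APPEND 48: p_0 = 48·1 + 0 = 48, q_0 = 48·0 + 1 = 1 → 48/1
APPEND 28: p_1 = 28·48 + 1 = 1345, q_1 = 28·1 + 0 = 28 → 1345/28
APPEND 15: p_2 = 15·1345 + 48 = 20223, q_2 = 15·28 + 1 = 421 → 20223/421
APPEND 45: p_3 = 45·20223 + 1345 = 911380, q_3 = 45·421 + 28 = 18973 → 911380/18973
APPEND 50: p_4 = 50·911380 + 20223 = 45589223, q_4 = 50·18973 + 421 = 949071 → 45589223/949071

48/1
1345/28
911380/18973
45589223/949071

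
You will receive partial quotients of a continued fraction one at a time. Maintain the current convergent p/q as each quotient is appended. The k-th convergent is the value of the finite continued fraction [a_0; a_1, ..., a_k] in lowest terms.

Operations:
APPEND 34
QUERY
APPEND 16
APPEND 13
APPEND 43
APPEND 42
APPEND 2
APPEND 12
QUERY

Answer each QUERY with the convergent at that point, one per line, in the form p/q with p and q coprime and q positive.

APPEND 34: p_0 = 34·1 + 0 = 34, q_0 = 34·0 + 1 = 1 → 34/1
APPEND 16: p_1 = 16·34 + 1 = 545, q_1 = 16·1 + 0 = 16 → 545/16
APPEND 13: p_2 = 13·545 + 34 = 7119, q_2 = 13·16 + 1 = 209 → 7119/209
APPEND 43: p_3 = 43·7119 + 545 = 306662, q_3 = 43·209 + 16 = 9003 → 306662/9003
APPEND 42: p_4 = 42·306662 + 7119 = 12886923, q_4 = 42·9003 + 209 = 378335 → 12886923/378335
APPEND 2: p_5 = 2·12886923 + 306662 = 26080508, q_5 = 2·378335 + 9003 = 765673 → 26080508/765673
APPEND 12: p_6 = 12·26080508 + 12886923 = 325853019, q_6 = 12·765673 + 378335 = 9566411 → 325853019/9566411

34/1
325853019/9566411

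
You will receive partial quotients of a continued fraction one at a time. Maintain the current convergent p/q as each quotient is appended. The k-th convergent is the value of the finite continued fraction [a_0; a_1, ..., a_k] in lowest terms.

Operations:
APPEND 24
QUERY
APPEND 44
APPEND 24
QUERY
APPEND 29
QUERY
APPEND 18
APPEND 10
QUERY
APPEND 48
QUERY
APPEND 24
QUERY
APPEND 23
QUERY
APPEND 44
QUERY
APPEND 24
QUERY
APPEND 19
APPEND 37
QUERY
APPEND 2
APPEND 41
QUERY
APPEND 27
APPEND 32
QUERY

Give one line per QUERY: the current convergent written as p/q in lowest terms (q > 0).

APPEND 24: p_0 = 24·1 + 0 = 24, q_0 = 24·0 + 1 = 1 → 24/1
APPEND 44: p_1 = 44·24 + 1 = 1057, q_1 = 44·1 + 0 = 44 → 1057/44
APPEND 24: p_2 = 24·1057 + 24 = 25392, q_2 = 24·44 + 1 = 1057 → 25392/1057
APPEND 29: p_3 = 29·25392 + 1057 = 737425, q_3 = 29·1057 + 44 = 30697 → 737425/30697
APPEND 18: p_4 = 18·737425 + 25392 = 13299042, q_4 = 18·30697 + 1057 = 553603 → 13299042/553603
APPEND 10: p_5 = 10·13299042 + 737425 = 133727845, q_5 = 10·553603 + 30697 = 5566727 → 133727845/5566727
APPEND 48: p_6 = 48·133727845 + 13299042 = 6432235602, q_6 = 48·5566727 + 553603 = 267756499 → 6432235602/267756499
APPEND 24: p_7 = 24·6432235602 + 133727845 = 154507382293, q_7 = 24·267756499 + 5566727 = 6431722703 → 154507382293/6431722703
APPEND 23: p_8 = 23·154507382293 + 6432235602 = 3560102028341, q_8 = 23·6431722703 + 267756499 = 148197378668 → 3560102028341/148197378668
APPEND 44: p_9 = 44·3560102028341 + 154507382293 = 156798996629297, q_9 = 44·148197378668 + 6431722703 = 6527116384095 → 156798996629297/6527116384095
APPEND 24: p_10 = 24·156798996629297 + 3560102028341 = 3766736021131469, q_10 = 24·6527116384095 + 148197378668 = 156798990596948 → 3766736021131469/156798990596948
APPEND 19: p_11 = 19·3766736021131469 + 156798996629297 = 71724783398127208, q_11 = 19·156798990596948 + 6527116384095 = 2985707937726107 → 71724783398127208/2985707937726107
APPEND 37: p_12 = 37·71724783398127208 + 3766736021131469 = 2657583721751838165, q_12 = 37·2985707937726107 + 156798990596948 = 110627992686462907 → 2657583721751838165/110627992686462907
APPEND 2: p_13 = 2·2657583721751838165 + 71724783398127208 = 5386892226901803538, q_13 = 2·110627992686462907 + 2985707937726107 = 224241693310651921 → 5386892226901803538/224241693310651921
APPEND 41: p_14 = 41·5386892226901803538 + 2657583721751838165 = 223520165024725783223, q_14 = 41·224241693310651921 + 110627992686462907 = 9304537418423191668 → 223520165024725783223/9304537418423191668
APPEND 27: p_15 = 27·223520165024725783223 + 5386892226901803538 = 6040431347894497950559, q_15 = 27·9304537418423191668 + 224241693310651921 = 251446751990736826957 → 6040431347894497950559/251446751990736826957
APPEND 32: p_16 = 32·6040431347894497950559 + 223520165024725783223 = 193517323297648660201111, q_16 = 32·251446751990736826957 + 9304537418423191668 = 8055600601122001654292 → 193517323297648660201111/8055600601122001654292

24/1
25392/1057
737425/30697
133727845/5566727
6432235602/267756499
154507382293/6431722703
3560102028341/148197378668
156798996629297/6527116384095
3766736021131469/156798990596948
2657583721751838165/110627992686462907
223520165024725783223/9304537418423191668
193517323297648660201111/8055600601122001654292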